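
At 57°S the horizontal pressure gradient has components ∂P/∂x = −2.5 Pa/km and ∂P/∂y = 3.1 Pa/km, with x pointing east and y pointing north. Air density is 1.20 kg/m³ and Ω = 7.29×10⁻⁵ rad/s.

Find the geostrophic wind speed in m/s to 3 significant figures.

Coriolis parameter at 57°S:
f = 2Ω sin φ = 2 × 7.29×10⁻⁵ × sin 57° = 1.22×10⁻⁴ s⁻¹
In the Southern Hemisphere f is negative: f = −1.22×10⁻⁴ s⁻¹.
Component geostrophic relations (x east, y north):
u_g = −(1/(fρ)) ∂P/∂y,  v_g = (1/(fρ)) ∂P/∂x
u_g = −(3.1×10⁻³)/(−1.22×10⁻⁴ × 1.20) = 21.1 m/s;  v_g = (−2.5×10⁻³)/(−1.22×10⁻⁴ × 1.20) = 17.0 m/s
|V_g| = √(u_g² + v_g²) = 27.1 m/s

27.1 m/s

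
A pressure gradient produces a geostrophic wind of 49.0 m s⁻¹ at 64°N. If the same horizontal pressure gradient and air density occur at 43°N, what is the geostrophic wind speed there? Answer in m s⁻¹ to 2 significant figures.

With the same pressure gradient and density, V_g ∝ 1/f ∝ 1/sin φ.
V₂ = V₁ · sin φ₁ / sin φ₂ = 49.0 × sin 64° / sin 43°
V₂ = 49.0 × 0.8988/0.6820 = 65 m s⁻¹

65 m s⁻¹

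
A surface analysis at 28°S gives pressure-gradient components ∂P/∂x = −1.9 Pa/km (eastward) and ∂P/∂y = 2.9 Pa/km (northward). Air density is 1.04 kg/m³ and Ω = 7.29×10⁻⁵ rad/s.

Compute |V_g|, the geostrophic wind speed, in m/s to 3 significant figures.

48.7 m/s

Coriolis parameter at 28°S:
f = 2Ω sin φ = 2 × 7.29×10⁻⁵ × sin 28° = 6.84×10⁻⁵ s⁻¹
In the Southern Hemisphere f is negative: f = −6.84×10⁻⁵ s⁻¹.
Component geostrophic relations (x east, y north):
u_g = −(1/(fρ)) ∂P/∂y,  v_g = (1/(fρ)) ∂P/∂x
u_g = −(2.9×10⁻³)/(−6.84×10⁻⁵ × 1.04) = 40.7 m/s;  v_g = (−1.9×10⁻³)/(−6.84×10⁻⁵ × 1.04) = 26.7 m/s
|V_g| = √(u_g² + v_g²) = 48.7 m/s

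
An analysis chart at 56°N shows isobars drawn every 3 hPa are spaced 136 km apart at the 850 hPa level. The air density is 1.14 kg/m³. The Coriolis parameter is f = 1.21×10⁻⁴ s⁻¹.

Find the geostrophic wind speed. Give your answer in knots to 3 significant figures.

31.1 knots

Pressure gradient: |∂P/∂n| = 300 Pa / 136000 m = 2.21×10⁻³ Pa/m
Geostrophic balance (pressure-gradient force = Coriolis force):
V_g = (1/(fρ)) |∂P/∂n| = 2.21×10⁻³ / (1.21×10⁻⁴ × 1.14) = 16.0 m/s
Converting: 16.0 m/s × 1.944 = 31.1 knots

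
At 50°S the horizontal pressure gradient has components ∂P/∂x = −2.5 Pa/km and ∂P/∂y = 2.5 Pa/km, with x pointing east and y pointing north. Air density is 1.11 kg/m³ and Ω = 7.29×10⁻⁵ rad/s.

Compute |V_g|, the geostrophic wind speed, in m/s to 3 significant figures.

28.5 m/s

Coriolis parameter at 50°S:
f = 2Ω sin φ = 2 × 7.29×10⁻⁵ × sin 50° = 1.12×10⁻⁴ s⁻¹
In the Southern Hemisphere f is negative: f = −1.12×10⁻⁴ s⁻¹.
Component geostrophic relations (x east, y north):
u_g = −(1/(fρ)) ∂P/∂y,  v_g = (1/(fρ)) ∂P/∂x
u_g = −(2.5×10⁻³)/(−1.12×10⁻⁴ × 1.11) = 20.2 m/s;  v_g = (−2.5×10⁻³)/(−1.12×10⁻⁴ × 1.11) = 20.2 m/s
|V_g| = √(u_g² + v_g²) = 28.5 m/s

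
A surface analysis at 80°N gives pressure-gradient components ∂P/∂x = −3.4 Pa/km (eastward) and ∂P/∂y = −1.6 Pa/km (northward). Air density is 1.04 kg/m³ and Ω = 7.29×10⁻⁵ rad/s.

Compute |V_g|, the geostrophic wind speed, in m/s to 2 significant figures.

25 m/s

Coriolis parameter at 80°N:
f = 2Ω sin φ = 2 × 7.29×10⁻⁵ × sin 80° = 1.44×10⁻⁴ s⁻¹
Component geostrophic relations (x east, y north):
u_g = −(1/(fρ)) ∂P/∂y,  v_g = (1/(fρ)) ∂P/∂x
u_g = −(−1.6×10⁻³)/(1.44×10⁻⁴ × 1.04) = 10.7 m/s;  v_g = (−3.4×10⁻³)/(1.44×10⁻⁴ × 1.04) = −22.8 m/s
|V_g| = √(u_g² + v_g²) = 25.2 m/s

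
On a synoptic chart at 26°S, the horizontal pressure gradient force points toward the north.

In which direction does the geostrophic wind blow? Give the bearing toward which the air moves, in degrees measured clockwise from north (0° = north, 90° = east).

The pressure-gradient force points toward the north (bearing 000°).
Geostrophic balance: in the Southern Hemisphere the Coriolis force deflects motion to the left, so the geostrophic wind blows 90° to the left of the pressure-gradient force (low pressure on the right).
Rotating 000° by 90° counterclockwise gives 270° — the wind blows toward the west.

270°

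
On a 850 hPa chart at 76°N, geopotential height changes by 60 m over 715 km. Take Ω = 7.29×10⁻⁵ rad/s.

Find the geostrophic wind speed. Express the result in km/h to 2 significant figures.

Coriolis parameter at 76°N:
f = 2Ω sin φ = 2 × 7.29×10⁻⁵ × sin 76° = 1.41×10⁻⁴ s⁻¹
Height gradient: |∂Z/∂n| = 60 m / 715000 m = 8.39×10⁻⁵
On a pressure surface, geostrophic balance gives V_g = (g/f)|∂Z/∂n|:
V_g = 9.81 × 8.39×10⁻⁵ / 1.41×10⁻⁴ = 5.82 m/s
Converting: 5.82 m/s × 3.6 = 21 km/h

21 km/h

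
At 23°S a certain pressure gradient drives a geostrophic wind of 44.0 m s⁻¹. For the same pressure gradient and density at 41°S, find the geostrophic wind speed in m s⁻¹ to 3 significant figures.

With the same pressure gradient and density, V_g ∝ 1/f ∝ 1/sin φ.
V₂ = V₁ · sin φ₁ / sin φ₂ = 44.0 × sin 23° / sin 41°
V₂ = 44.0 × 0.3907/0.6561 = 26.2 m s⁻¹

26.2 m s⁻¹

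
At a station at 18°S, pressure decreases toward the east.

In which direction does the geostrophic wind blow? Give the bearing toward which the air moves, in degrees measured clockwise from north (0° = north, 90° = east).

000°

The pressure-gradient force points toward the east (bearing 090°).
Geostrophic balance: in the Southern Hemisphere the Coriolis force deflects motion to the left, so the geostrophic wind blows 90° to the left of the pressure-gradient force (low pressure on the right).
Rotating 090° by 90° counterclockwise gives 000° — the wind blows toward the north.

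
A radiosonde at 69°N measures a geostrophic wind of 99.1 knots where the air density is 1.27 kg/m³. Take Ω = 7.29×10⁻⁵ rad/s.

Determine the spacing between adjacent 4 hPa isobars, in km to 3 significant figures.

Coriolis parameter at 69°N:
f = 2Ω sin φ = 2 × 7.29×10⁻⁵ × sin 69° = 1.36×10⁻⁴ s⁻¹
Wind speed in SI: 99.1 knots = 51.0 m/s
Geostrophic balance rearranged: |∂P/∂n| = f ρ V_g
|∂P/∂n| = 1.36×10⁻⁴ × 1.27 × 51.0 = 8.81×10⁻³ Pa/m
Isobar spacing: Δn = ΔP/|∂P/∂n| = 400 Pa / 8.81×10⁻³ Pa/m = 45387 m ≈ 45.4 km

45.4 km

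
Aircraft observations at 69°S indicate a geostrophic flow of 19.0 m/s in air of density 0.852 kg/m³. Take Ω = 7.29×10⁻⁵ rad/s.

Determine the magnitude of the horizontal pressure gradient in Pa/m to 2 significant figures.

2.2×10⁻³ Pa/m

Coriolis parameter at 69°S:
f = 2Ω sin φ = 2 × 7.29×10⁻⁵ × sin 69° = 1.36×10⁻⁴ s⁻¹
Geostrophic balance rearranged: |∂P/∂n| = f ρ V_g
|∂P/∂n| = 1.36×10⁻⁴ × 0.852 × 19.0 = 2.20×10⁻³ Pa/m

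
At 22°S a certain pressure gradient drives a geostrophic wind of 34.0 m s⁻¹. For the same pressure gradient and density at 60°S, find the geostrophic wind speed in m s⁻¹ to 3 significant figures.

14.7 m s⁻¹

With the same pressure gradient and density, V_g ∝ 1/f ∝ 1/sin φ.
V₂ = V₁ · sin φ₁ / sin φ₂ = 34.0 × sin 22° / sin 60°
V₂ = 34.0 × 0.3746/0.8660 = 14.7 m s⁻¹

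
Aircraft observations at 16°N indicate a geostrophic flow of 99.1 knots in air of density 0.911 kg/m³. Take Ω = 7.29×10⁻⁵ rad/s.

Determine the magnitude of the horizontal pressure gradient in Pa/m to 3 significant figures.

1.87×10⁻³ Pa/m

Coriolis parameter at 16°N:
f = 2Ω sin φ = 2 × 7.29×10⁻⁵ × sin 16° = 4.02×10⁻⁵ s⁻¹
Wind speed in SI: 99.1 knots = 51.0 m/s
Geostrophic balance rearranged: |∂P/∂n| = f ρ V_g
|∂P/∂n| = 4.02×10⁻⁵ × 0.911 × 51.0 = 1.87×10⁻³ Pa/m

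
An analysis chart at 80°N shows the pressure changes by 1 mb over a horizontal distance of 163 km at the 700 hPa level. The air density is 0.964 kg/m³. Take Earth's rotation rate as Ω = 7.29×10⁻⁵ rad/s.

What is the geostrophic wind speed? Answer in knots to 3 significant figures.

8.62 knots

Coriolis parameter at 80°N:
f = 2Ω sin φ = 2 × 7.29×10⁻⁵ × sin 80° = 1.44×10⁻⁴ s⁻¹
Pressure gradient: |∂P/∂n| = 100 Pa / 163000 m = 6.13×10⁻⁴ Pa/m
Geostrophic balance (pressure-gradient force = Coriolis force):
V_g = (1/(fρ)) |∂P/∂n| = 6.13×10⁻⁴ / (1.44×10⁻⁴ × 0.964) = 4.43 m/s
Converting: 4.43 m/s × 1.944 = 8.62 knots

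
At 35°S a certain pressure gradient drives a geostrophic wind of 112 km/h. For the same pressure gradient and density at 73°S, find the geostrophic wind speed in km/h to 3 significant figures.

With the same pressure gradient and density, V_g ∝ 1/f ∝ 1/sin φ.
V₂ = V₁ · sin φ₁ / sin φ₂ = 112 × sin 35° / sin 73°
V₂ = 112 × 0.5736/0.9563 = 67.2 km/h

67.2 km/h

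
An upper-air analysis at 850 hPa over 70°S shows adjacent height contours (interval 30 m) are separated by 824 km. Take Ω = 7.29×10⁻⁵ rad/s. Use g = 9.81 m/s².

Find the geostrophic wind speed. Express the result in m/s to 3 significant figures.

2.61 m/s

Coriolis parameter at 70°S:
f = 2Ω sin φ = 2 × 7.29×10⁻⁵ × sin 70° = 1.37×10⁻⁴ s⁻¹
Height gradient: |∂Z/∂n| = 30 m / 824000 m = 3.64×10⁻⁵
On a pressure surface, geostrophic balance gives V_g = (g/f)|∂Z/∂n|:
V_g = 9.81 × 3.64×10⁻⁵ / 1.37×10⁻⁴ = 2.61 m/s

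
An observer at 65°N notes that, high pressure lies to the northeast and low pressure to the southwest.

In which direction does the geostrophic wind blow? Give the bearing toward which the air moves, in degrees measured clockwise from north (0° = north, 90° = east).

The pressure-gradient force points toward the southwest (bearing 225°).
Geostrophic balance: in the Northern Hemisphere the Coriolis force deflects motion to the right, so the geostrophic wind blows 90° to the right of the pressure-gradient force (low pressure on the left).
Rotating 225° by 90° clockwise gives 315° — the wind blows toward the northwest.

315°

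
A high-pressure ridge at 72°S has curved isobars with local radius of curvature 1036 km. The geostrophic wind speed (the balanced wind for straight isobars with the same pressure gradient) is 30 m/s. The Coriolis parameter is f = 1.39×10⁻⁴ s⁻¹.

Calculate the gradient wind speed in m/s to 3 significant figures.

42.6 m/s

Around a high, pressure-gradient force acts outward with centrifugal, so Coriolis balances both:
fV = (1/ρ)|∂P/∂n| + V²/R  →  V² − fR·V + fR·V_g = 0
With fR = 1.39×10⁻⁴ × 1036×10³ m = 144 m/s:
V = [fR − √((fR)² − 4 fR V_g)]/2 = [144 − √(144² − 4×144×30)]/2 = 42.6 m/s
Supergeostrophic (V > V_g = 30 m/s), as expected around a high.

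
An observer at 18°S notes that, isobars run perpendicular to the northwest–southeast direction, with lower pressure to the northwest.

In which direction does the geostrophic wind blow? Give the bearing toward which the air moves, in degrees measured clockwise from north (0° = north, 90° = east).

The pressure-gradient force points toward the northwest (bearing 315°).
Geostrophic balance: in the Southern Hemisphere the Coriolis force deflects motion to the left, so the geostrophic wind blows 90° to the left of the pressure-gradient force (low pressure on the right).
Rotating 315° by 90° counterclockwise gives 225° — the wind blows toward the southwest.

225°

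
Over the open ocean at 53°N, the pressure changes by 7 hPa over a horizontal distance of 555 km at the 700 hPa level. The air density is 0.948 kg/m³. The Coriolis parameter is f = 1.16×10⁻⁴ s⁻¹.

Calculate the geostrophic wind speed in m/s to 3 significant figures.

Pressure gradient: |∂P/∂n| = 700 Pa / 555000 m = 1.26×10⁻³ Pa/m
Geostrophic balance (pressure-gradient force = Coriolis force):
V_g = (1/(fρ)) |∂P/∂n| = 1.26×10⁻³ / (1.16×10⁻⁴ × 0.948) = 11.5 m/s

11.5 m/s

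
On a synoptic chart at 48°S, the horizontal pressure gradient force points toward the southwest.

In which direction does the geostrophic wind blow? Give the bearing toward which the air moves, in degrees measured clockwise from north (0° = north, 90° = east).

135°

The pressure-gradient force points toward the southwest (bearing 225°).
Geostrophic balance: in the Southern Hemisphere the Coriolis force deflects motion to the left, so the geostrophic wind blows 90° to the left of the pressure-gradient force (low pressure on the right).
Rotating 225° by 90° counterclockwise gives 135° — the wind blows toward the southeast.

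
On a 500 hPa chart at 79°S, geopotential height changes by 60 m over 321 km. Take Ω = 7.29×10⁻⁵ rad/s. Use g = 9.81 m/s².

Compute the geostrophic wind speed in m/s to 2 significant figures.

Coriolis parameter at 79°S:
f = 2Ω sin φ = 2 × 7.29×10⁻⁵ × sin 79° = 1.43×10⁻⁴ s⁻¹
Height gradient: |∂Z/∂n| = 60 m / 321000 m = 1.87×10⁻⁴
On a pressure surface, geostrophic balance gives V_g = (g/f)|∂Z/∂n|:
V_g = 9.81 × 1.87×10⁻⁴ / 1.43×10⁻⁴ = 12.8 m/s

13 m/s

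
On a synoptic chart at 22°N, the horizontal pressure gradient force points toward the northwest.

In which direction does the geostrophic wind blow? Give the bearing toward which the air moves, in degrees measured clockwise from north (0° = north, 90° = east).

045°

The pressure-gradient force points toward the northwest (bearing 315°).
Geostrophic balance: in the Northern Hemisphere the Coriolis force deflects motion to the right, so the geostrophic wind blows 90° to the right of the pressure-gradient force (low pressure on the left).
Rotating 315° by 90° clockwise gives 045° — the wind blows toward the northeast.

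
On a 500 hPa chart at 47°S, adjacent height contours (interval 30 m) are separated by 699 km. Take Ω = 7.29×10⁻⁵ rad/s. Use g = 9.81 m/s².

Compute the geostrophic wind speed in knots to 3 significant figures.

Coriolis parameter at 47°S:
f = 2Ω sin φ = 2 × 7.29×10⁻⁵ × sin 47° = 1.07×10⁻⁴ s⁻¹
Height gradient: |∂Z/∂n| = 30 m / 699000 m = 4.29×10⁻⁵
On a pressure surface, geostrophic balance gives V_g = (g/f)|∂Z/∂n|:
V_g = 9.81 × 4.29×10⁻⁵ / 1.07×10⁻⁴ = 3.95 m/s
Converting: 3.95 m/s × 1.944 = 7.68 knots

7.68 knots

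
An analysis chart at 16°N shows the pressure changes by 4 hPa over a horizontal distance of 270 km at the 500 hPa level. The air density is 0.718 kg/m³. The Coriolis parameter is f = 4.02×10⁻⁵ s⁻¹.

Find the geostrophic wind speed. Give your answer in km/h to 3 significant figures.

185 km/h

Pressure gradient: |∂P/∂n| = 400 Pa / 270000 m = 1.48×10⁻³ Pa/m
Geostrophic balance (pressure-gradient force = Coriolis force):
V_g = (1/(fρ)) |∂P/∂n| = 1.48×10⁻³ / (4.02×10⁻⁵ × 0.718) = 51.3 m/s
Converting: 51.3 m/s × 3.6 = 185 km/h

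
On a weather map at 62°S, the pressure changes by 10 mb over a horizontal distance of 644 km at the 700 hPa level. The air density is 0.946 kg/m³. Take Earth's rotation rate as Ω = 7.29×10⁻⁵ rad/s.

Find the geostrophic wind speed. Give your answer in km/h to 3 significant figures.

Coriolis parameter at 62°S:
f = 2Ω sin φ = 2 × 7.29×10⁻⁵ × sin 62° = 1.29×10⁻⁴ s⁻¹
Pressure gradient: |∂P/∂n| = 1000 Pa / 644000 m = 1.55×10⁻³ Pa/m
Geostrophic balance (pressure-gradient force = Coriolis force):
V_g = (1/(fρ)) |∂P/∂n| = 1.55×10⁻³ / (1.29×10⁻⁴ × 0.946) = 12.8 m/s
Converting: 12.8 m/s × 3.6 = 45.9 km/h

45.9 km/h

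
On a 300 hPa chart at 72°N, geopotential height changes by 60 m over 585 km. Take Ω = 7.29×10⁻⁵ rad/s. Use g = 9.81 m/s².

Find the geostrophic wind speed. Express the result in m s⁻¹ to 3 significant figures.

Coriolis parameter at 72°N:
f = 2Ω sin φ = 2 × 7.29×10⁻⁵ × sin 72° = 1.39×10⁻⁴ s⁻¹
Height gradient: |∂Z/∂n| = 60 m / 585000 m = 1.03×10⁻⁴
On a pressure surface, geostrophic balance gives V_g = (g/f)|∂Z/∂n|:
V_g = 9.81 × 1.03×10⁻⁴ / 1.39×10⁻⁴ = 7.26 m/s

7.26 m s⁻¹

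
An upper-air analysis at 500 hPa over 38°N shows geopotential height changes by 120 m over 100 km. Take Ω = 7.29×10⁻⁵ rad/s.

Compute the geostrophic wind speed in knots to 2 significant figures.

250 knots

Coriolis parameter at 38°N:
f = 2Ω sin φ = 2 × 7.29×10⁻⁵ × sin 38° = 8.98×10⁻⁵ s⁻¹
Height gradient: |∂Z/∂n| = 120 m / 100000 m = 1.20×10⁻³
On a pressure surface, geostrophic balance gives V_g = (g/f)|∂Z/∂n|:
V_g = 9.81 × 1.20×10⁻³ / 8.98×10⁻⁵ = 131 m/s
Converting: 131 m/s × 1.944 = 250 knots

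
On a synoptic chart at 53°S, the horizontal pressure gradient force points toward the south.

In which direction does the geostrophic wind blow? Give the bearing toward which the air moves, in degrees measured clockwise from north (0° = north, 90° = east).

The pressure-gradient force points toward the south (bearing 180°).
Geostrophic balance: in the Southern Hemisphere the Coriolis force deflects motion to the left, so the geostrophic wind blows 90° to the left of the pressure-gradient force (low pressure on the right).
Rotating 180° by 90° counterclockwise gives 090° — the wind blows toward the east.

090°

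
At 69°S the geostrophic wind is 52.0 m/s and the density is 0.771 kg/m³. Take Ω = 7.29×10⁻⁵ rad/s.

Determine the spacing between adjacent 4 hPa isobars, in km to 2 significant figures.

73 km

Coriolis parameter at 69°S:
f = 2Ω sin φ = 2 × 7.29×10⁻⁵ × sin 69° = 1.36×10⁻⁴ s⁻¹
Geostrophic balance rearranged: |∂P/∂n| = f ρ V_g
|∂P/∂n| = 1.36×10⁻⁴ × 0.771 × 52.0 = 5.46×10⁻³ Pa/m
Isobar spacing: Δn = ΔP/|∂P/∂n| = 400 Pa / 5.46×10⁻³ Pa/m = 73298 m ≈ 73 km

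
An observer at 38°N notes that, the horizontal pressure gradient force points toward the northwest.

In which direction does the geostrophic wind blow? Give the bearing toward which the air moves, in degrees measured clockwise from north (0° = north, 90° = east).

045°

The pressure-gradient force points toward the northwest (bearing 315°).
Geostrophic balance: in the Northern Hemisphere the Coriolis force deflects motion to the right, so the geostrophic wind blows 90° to the right of the pressure-gradient force (low pressure on the left).
Rotating 315° by 90° clockwise gives 045° — the wind blows toward the northeast.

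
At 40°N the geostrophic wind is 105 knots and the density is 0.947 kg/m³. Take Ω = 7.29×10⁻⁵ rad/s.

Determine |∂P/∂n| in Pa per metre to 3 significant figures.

4.79×10⁻³ Pa/m

Coriolis parameter at 40°N:
f = 2Ω sin φ = 2 × 7.29×10⁻⁵ × sin 40° = 9.37×10⁻⁵ s⁻¹
Wind speed in SI: 105 knots = 54.0 m/s
Geostrophic balance rearranged: |∂P/∂n| = f ρ V_g
|∂P/∂n| = 9.37×10⁻⁵ × 0.947 × 54.0 = 4.79×10⁻³ Pa/m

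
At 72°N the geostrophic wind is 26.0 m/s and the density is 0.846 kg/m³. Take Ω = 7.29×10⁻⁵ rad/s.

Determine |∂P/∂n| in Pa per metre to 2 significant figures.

3.1×10⁻³ Pa/m

Coriolis parameter at 72°N:
f = 2Ω sin φ = 2 × 7.29×10⁻⁵ × sin 72° = 1.39×10⁻⁴ s⁻¹
Geostrophic balance rearranged: |∂P/∂n| = f ρ V_g
|∂P/∂n| = 1.39×10⁻⁴ × 0.846 × 26.0 = 3.05×10⁻³ Pa/m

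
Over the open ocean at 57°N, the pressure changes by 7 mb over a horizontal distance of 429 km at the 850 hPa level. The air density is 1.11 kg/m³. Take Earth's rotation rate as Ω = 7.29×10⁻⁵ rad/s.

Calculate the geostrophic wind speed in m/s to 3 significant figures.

12.0 m/s

Coriolis parameter at 57°N:
f = 2Ω sin φ = 2 × 7.29×10⁻⁵ × sin 57° = 1.22×10⁻⁴ s⁻¹
Pressure gradient: |∂P/∂n| = 700 Pa / 429000 m = 1.63×10⁻³ Pa/m
Geostrophic balance (pressure-gradient force = Coriolis force):
V_g = (1/(fρ)) |∂P/∂n| = 1.63×10⁻³ / (1.22×10⁻⁴ × 1.11) = 12.0 m/s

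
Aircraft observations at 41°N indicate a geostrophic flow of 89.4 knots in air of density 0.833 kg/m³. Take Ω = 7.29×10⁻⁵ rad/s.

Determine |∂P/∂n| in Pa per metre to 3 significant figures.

3.66×10⁻³ Pa/m

Coriolis parameter at 41°N:
f = 2Ω sin φ = 2 × 7.29×10⁻⁵ × sin 41° = 9.57×10⁻⁵ s⁻¹
Wind speed in SI: 89.4 knots = 46.0 m/s
Geostrophic balance rearranged: |∂P/∂n| = f ρ V_g
|∂P/∂n| = 9.57×10⁻⁵ × 0.833 × 46.0 = 3.66×10⁻³ Pa/m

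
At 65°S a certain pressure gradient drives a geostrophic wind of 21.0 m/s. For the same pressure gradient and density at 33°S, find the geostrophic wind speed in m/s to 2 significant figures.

35 m/s

With the same pressure gradient and density, V_g ∝ 1/f ∝ 1/sin φ.
V₂ = V₁ · sin φ₁ / sin φ₂ = 21.0 × sin 65° / sin 33°
V₂ = 21.0 × 0.9063/0.5446 = 35 m/s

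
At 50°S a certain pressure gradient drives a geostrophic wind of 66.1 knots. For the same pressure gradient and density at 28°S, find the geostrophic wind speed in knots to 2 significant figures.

With the same pressure gradient and density, V_g ∝ 1/f ∝ 1/sin φ.
V₂ = V₁ · sin φ₁ / sin φ₂ = 66.1 × sin 50° / sin 28°
V₂ = 66.1 × 0.7660/0.4695 = 110 knots

110 knots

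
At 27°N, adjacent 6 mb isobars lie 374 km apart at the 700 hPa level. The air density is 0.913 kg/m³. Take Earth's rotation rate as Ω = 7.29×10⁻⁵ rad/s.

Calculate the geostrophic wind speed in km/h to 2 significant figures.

96 km/h

Coriolis parameter at 27°N:
f = 2Ω sin φ = 2 × 7.29×10⁻⁵ × sin 27° = 6.62×10⁻⁵ s⁻¹
Pressure gradient: |∂P/∂n| = 600 Pa / 374000 m = 1.60×10⁻³ Pa/m
Geostrophic balance (pressure-gradient force = Coriolis force):
V_g = (1/(fρ)) |∂P/∂n| = 1.60×10⁻³ / (6.62×10⁻⁵ × 0.913) = 26.5 m/s
Converting: 26.5 m/s × 3.6 = 96 km/h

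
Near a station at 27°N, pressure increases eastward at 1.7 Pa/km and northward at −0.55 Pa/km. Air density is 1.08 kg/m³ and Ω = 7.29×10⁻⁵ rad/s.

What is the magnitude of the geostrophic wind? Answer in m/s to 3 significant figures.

Coriolis parameter at 27°N:
f = 2Ω sin φ = 2 × 7.29×10⁻⁵ × sin 27° = 6.62×10⁻⁵ s⁻¹
Component geostrophic relations (x east, y north):
u_g = −(1/(fρ)) ∂P/∂y,  v_g = (1/(fρ)) ∂P/∂x
u_g = −(−0.55×10⁻³)/(6.62×10⁻⁵ × 1.08) = 7.69 m/s;  v_g = (1.7×10⁻³)/(6.62×10⁻⁵ × 1.08) = 23.8 m/s
|V_g| = √(u_g² + v_g²) = 25.0 m/s

25.0 m/s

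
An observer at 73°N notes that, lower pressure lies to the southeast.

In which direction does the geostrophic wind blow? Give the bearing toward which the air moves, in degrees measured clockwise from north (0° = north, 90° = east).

The pressure-gradient force points toward the southeast (bearing 135°).
Geostrophic balance: in the Northern Hemisphere the Coriolis force deflects motion to the right, so the geostrophic wind blows 90° to the right of the pressure-gradient force (low pressure on the left).
Rotating 135° by 90° clockwise gives 225° — the wind blows toward the southwest.

225°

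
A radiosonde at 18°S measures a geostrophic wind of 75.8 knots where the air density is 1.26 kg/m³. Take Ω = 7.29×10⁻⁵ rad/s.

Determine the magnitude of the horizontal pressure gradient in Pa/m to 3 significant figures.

Coriolis parameter at 18°S:
f = 2Ω sin φ = 2 × 7.29×10⁻⁵ × sin 18° = 4.51×10⁻⁵ s⁻¹
Wind speed in SI: 75.8 knots = 39.0 m/s
Geostrophic balance rearranged: |∂P/∂n| = f ρ V_g
|∂P/∂n| = 4.51×10⁻⁵ × 1.26 × 39.0 = 2.21×10⁻³ Pa/m

2.21×10⁻³ Pa/m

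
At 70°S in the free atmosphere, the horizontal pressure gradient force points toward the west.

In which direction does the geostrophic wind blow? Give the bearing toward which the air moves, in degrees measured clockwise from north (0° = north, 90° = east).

180°

The pressure-gradient force points toward the west (bearing 270°).
Geostrophic balance: in the Southern Hemisphere the Coriolis force deflects motion to the left, so the geostrophic wind blows 90° to the left of the pressure-gradient force (low pressure on the right).
Rotating 270° by 90° counterclockwise gives 180° — the wind blows toward the south.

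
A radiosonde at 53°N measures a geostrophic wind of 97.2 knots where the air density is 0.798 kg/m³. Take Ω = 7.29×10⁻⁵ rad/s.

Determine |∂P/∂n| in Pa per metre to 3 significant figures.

Coriolis parameter at 53°N:
f = 2Ω sin φ = 2 × 7.29×10⁻⁵ × sin 53° = 1.16×10⁻⁴ s⁻¹
Wind speed in SI: 97.2 knots = 50.0 m/s
Geostrophic balance rearranged: |∂P/∂n| = f ρ V_g
|∂P/∂n| = 1.16×10⁻⁴ × 0.798 × 50.0 = 4.65×10⁻³ Pa/m

4.65×10⁻³ Pa/m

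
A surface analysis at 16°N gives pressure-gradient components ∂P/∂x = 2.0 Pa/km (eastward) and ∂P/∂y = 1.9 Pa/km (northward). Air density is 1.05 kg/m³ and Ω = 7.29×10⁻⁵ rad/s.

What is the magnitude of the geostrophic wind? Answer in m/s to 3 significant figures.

65.4 m/s

Coriolis parameter at 16°N:
f = 2Ω sin φ = 2 × 7.29×10⁻⁵ × sin 16° = 4.02×10⁻⁵ s⁻¹
Component geostrophic relations (x east, y north):
u_g = −(1/(fρ)) ∂P/∂y,  v_g = (1/(fρ)) ∂P/∂x
u_g = −(1.9×10⁻³)/(4.02×10⁻⁵ × 1.05) = −45.0 m/s;  v_g = (2.0×10⁻³)/(4.02×10⁻⁵ × 1.05) = 47.4 m/s
|V_g| = √(u_g² + v_g²) = 65.4 m/s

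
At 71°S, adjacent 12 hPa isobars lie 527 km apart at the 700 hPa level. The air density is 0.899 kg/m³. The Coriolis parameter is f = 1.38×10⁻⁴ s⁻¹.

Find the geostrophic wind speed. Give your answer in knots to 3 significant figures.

Pressure gradient: |∂P/∂n| = 1200 Pa / 527000 m = 2.28×10⁻³ Pa/m
Geostrophic balance (pressure-gradient force = Coriolis force):
V_g = (1/(fρ)) |∂P/∂n| = 2.28×10⁻³ / (1.38×10⁻⁴ × 0.899) = 18.4 m/s
Converting: 18.4 m/s × 1.944 = 35.7 knots

35.7 knots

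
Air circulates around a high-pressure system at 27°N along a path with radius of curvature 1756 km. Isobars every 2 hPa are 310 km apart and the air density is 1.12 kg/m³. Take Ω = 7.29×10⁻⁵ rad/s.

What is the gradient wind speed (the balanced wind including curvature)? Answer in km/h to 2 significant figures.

34 km/h

Coriolis parameter at 27°N:
f = 2Ω sin φ = 2 × 7.29×10⁻⁵ × sin 27° = 6.62×10⁻⁵ s⁻¹
Pressure gradient: |∂P/∂n| = 200 Pa / 310000 m = 6.45×10⁻⁴ Pa/m
Geostrophic speed: V_g = |∂P/∂n|/(fρ) = 6.45×10⁻⁴/(6.62×10⁻⁵ × 1.12) = 8.70 m/s
Around a high, pressure-gradient force acts outward with centrifugal, so Coriolis balances both:
fV = (1/ρ)|∂P/∂n| + V²/R  →  V² − fR·V + fR·V_g = 0
With fR = 6.62×10⁻⁵ × 1756×10³ m = 116 m/s:
V = [fR − √((fR)² − 4 fR V_g)]/2 = [116 − √(116² − 4×116×8.7)]/2 = 9.47 m/s
Supergeostrophic (V > V_g = 8.7 m/s), as expected around a high.
Converting: 9.47 m/s × 3.6 = 34 km/h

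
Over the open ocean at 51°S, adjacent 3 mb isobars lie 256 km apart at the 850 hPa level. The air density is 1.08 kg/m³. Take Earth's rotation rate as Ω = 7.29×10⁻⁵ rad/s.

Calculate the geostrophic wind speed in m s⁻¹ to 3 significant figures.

Coriolis parameter at 51°S:
f = 2Ω sin φ = 2 × 7.29×10⁻⁵ × sin 51° = 1.13×10⁻⁴ s⁻¹
Pressure gradient: |∂P/∂n| = 300 Pa / 256000 m = 1.17×10⁻³ Pa/m
Geostrophic balance (pressure-gradient force = Coriolis force):
V_g = (1/(fρ)) |∂P/∂n| = 1.17×10⁻³ / (1.13×10⁻⁴ × 1.08) = 9.58 m/s

9.58 m s⁻¹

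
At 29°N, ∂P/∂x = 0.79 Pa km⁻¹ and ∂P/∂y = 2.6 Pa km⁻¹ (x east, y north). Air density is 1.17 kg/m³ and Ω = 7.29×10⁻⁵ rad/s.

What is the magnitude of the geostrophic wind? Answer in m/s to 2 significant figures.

Coriolis parameter at 29°N:
f = 2Ω sin φ = 2 × 7.29×10⁻⁵ × sin 29° = 7.07×10⁻⁵ s⁻¹
Component geostrophic relations (x east, y north):
u_g = −(1/(fρ)) ∂P/∂y,  v_g = (1/(fρ)) ∂P/∂x
u_g = −(2.6×10⁻³)/(7.07×10⁻⁵ × 1.17) = −31.4 m/s;  v_g = (0.79×10⁻³)/(7.07×10⁻⁵ × 1.17) = 9.55 m/s
|V_g| = √(u_g² + v_g²) = 32.9 m/s

33 m/s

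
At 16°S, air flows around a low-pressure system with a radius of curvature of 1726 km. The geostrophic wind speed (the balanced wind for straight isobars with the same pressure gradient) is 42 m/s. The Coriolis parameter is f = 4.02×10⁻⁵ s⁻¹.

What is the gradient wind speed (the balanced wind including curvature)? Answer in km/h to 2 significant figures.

Around a low, centrifugal force acts outward with Coriolis, so pressure-gradient force balances both:
(1/ρ)|∂P/∂n| = fV + V²/R  →  V² + fR·V − fR·V_g = 0
With fR = 4.02×10⁻⁵ × 1726×10³ m = 69.4 m/s:
V = [−fR + √((fR)² + 4 fR V_g)]/2 = [−69.4 + √(69.4² + 4×69.4×42)]/2 = 29.5 m/s
Subgeostrophic (V < V_g = 42 m/s), as expected around a low.
Converting: 29.5 m/s × 3.6 = 110 km/h

110 km/h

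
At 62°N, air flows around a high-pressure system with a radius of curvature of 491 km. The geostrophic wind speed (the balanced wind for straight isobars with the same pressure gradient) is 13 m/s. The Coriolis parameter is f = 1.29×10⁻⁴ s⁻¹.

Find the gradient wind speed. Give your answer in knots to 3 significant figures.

Around a high, pressure-gradient force acts outward with centrifugal, so Coriolis balances both:
fV = (1/ρ)|∂P/∂n| + V²/R  →  V² − fR·V + fR·V_g = 0
With fR = 1.29×10⁻⁴ × 491×10³ m = 63.3 m/s:
V = [fR − √((fR)² − 4 fR V_g)]/2 = [63.3 − √(63.3² − 4×63.3×13)]/2 = 18.3 m/s
Supergeostrophic (V > V_g = 13 m/s), as expected around a high.
Converting: 18.3 m/s × 1.944 = 35.5 knots

35.5 knots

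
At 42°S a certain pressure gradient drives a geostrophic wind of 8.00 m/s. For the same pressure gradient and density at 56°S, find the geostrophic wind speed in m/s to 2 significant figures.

With the same pressure gradient and density, V_g ∝ 1/f ∝ 1/sin φ.
V₂ = V₁ · sin φ₁ / sin φ₂ = 8.00 × sin 42° / sin 56°
V₂ = 8.00 × 0.6691/0.8290 = 6.5 m/s

6.5 m/s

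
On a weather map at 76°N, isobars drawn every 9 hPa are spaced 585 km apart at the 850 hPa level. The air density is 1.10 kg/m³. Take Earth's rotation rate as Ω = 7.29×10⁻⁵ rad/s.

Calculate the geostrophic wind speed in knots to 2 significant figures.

Coriolis parameter at 76°N:
f = 2Ω sin φ = 2 × 7.29×10⁻⁵ × sin 76° = 1.41×10⁻⁴ s⁻¹
Pressure gradient: |∂P/∂n| = 900 Pa / 585000 m = 1.54×10⁻³ Pa/m
Geostrophic balance (pressure-gradient force = Coriolis force):
V_g = (1/(fρ)) |∂P/∂n| = 1.54×10⁻³ / (1.41×10⁻⁴ × 1.10) = 9.89 m/s
Converting: 9.89 m/s × 1.944 = 19 knots

19 knots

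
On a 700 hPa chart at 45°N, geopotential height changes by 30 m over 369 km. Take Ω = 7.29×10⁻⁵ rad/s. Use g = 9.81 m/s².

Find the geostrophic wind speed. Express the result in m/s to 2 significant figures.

Coriolis parameter at 45°N:
f = 2Ω sin φ = 2 × 7.29×10⁻⁵ × sin 45° = 1.03×10⁻⁴ s⁻¹
Height gradient: |∂Z/∂n| = 30 m / 369000 m = 8.13×10⁻⁵
On a pressure surface, geostrophic balance gives V_g = (g/f)|∂Z/∂n|:
V_g = 9.81 × 8.13×10⁻⁵ / 1.03×10⁻⁴ = 7.74 m/s

7.7 m/s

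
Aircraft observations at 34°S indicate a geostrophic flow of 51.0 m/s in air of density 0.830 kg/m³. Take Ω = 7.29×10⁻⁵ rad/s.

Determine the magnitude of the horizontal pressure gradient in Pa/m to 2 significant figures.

3.5×10⁻³ Pa/m

Coriolis parameter at 34°S:
f = 2Ω sin φ = 2 × 7.29×10⁻⁵ × sin 34° = 8.15×10⁻⁵ s⁻¹
Geostrophic balance rearranged: |∂P/∂n| = f ρ V_g
|∂P/∂n| = 8.15×10⁻⁵ × 0.830 × 51.0 = 3.45×10⁻³ Pa/m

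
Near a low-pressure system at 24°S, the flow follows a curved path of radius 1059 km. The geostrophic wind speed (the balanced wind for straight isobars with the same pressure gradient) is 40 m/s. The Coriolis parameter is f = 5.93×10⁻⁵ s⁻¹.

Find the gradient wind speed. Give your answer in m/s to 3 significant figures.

Around a low, centrifugal force acts outward with Coriolis, so pressure-gradient force balances both:
(1/ρ)|∂P/∂n| = fV + V²/R  →  V² + fR·V − fR·V_g = 0
With fR = 5.93×10⁻⁵ × 1059×10³ m = 62.8 m/s:
V = [−fR + √((fR)² + 4 fR V_g)]/2 = [−62.8 + √(62.8² + 4×62.8×40)]/2 = 27.7 m/s
Subgeostrophic (V < V_g = 40 m/s), as expected around a low.

27.7 m/s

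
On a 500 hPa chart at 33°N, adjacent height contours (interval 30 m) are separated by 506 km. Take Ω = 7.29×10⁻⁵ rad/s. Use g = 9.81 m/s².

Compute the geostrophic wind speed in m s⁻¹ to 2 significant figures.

7.3 m s⁻¹

Coriolis parameter at 33°N:
f = 2Ω sin φ = 2 × 7.29×10⁻⁵ × sin 33° = 7.94×10⁻⁵ s⁻¹
Height gradient: |∂Z/∂n| = 30 m / 506000 m = 5.93×10⁻⁵
On a pressure surface, geostrophic balance gives V_g = (g/f)|∂Z/∂n|:
V_g = 9.81 × 5.93×10⁻⁵ / 7.94×10⁻⁵ = 7.32 m/s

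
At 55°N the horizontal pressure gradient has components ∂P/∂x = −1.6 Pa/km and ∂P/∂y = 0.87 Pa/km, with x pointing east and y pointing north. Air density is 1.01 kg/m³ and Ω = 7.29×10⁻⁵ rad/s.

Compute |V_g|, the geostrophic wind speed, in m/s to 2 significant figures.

15 m/s

Coriolis parameter at 55°N:
f = 2Ω sin φ = 2 × 7.29×10⁻⁵ × sin 55° = 1.19×10⁻⁴ s⁻¹
Component geostrophic relations (x east, y north):
u_g = −(1/(fρ)) ∂P/∂y,  v_g = (1/(fρ)) ∂P/∂x
u_g = −(0.87×10⁻³)/(1.19×10⁻⁴ × 1.01) = −7.21 m/s;  v_g = (−1.6×10⁻³)/(1.19×10⁻⁴ × 1.01) = −13.3 m/s
|V_g| = √(u_g² + v_g²) = 15.1 m/s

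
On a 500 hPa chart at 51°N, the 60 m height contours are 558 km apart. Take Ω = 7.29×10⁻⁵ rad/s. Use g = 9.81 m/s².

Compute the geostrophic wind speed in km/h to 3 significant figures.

33.5 km/h

Coriolis parameter at 51°N:
f = 2Ω sin φ = 2 × 7.29×10⁻⁵ × sin 51° = 1.13×10⁻⁴ s⁻¹
Height gradient: |∂Z/∂n| = 60 m / 558000 m = 1.08×10⁻⁴
On a pressure surface, geostrophic balance gives V_g = (g/f)|∂Z/∂n|:
V_g = 9.81 × 1.08×10⁻⁴ / 1.13×10⁻⁴ = 9.31 m/s
Converting: 9.31 m/s × 3.6 = 33.5 km/h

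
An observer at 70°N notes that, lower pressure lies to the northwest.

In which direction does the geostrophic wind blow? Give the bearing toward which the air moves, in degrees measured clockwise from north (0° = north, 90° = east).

045°

The pressure-gradient force points toward the northwest (bearing 315°).
Geostrophic balance: in the Northern Hemisphere the Coriolis force deflects motion to the right, so the geostrophic wind blows 90° to the right of the pressure-gradient force (low pressure on the left).
Rotating 315° by 90° clockwise gives 045° — the wind blows toward the northeast.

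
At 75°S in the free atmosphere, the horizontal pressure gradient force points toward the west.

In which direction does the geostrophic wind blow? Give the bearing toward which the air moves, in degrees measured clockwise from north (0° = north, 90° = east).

The pressure-gradient force points toward the west (bearing 270°).
Geostrophic balance: in the Southern Hemisphere the Coriolis force deflects motion to the left, so the geostrophic wind blows 90° to the left of the pressure-gradient force (low pressure on the right).
Rotating 270° by 90° counterclockwise gives 180° — the wind blows toward the south.

180°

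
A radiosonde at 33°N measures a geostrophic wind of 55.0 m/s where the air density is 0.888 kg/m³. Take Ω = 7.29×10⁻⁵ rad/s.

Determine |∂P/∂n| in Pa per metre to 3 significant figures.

Coriolis parameter at 33°N:
f = 2Ω sin φ = 2 × 7.29×10⁻⁵ × sin 33° = 7.94×10⁻⁵ s⁻¹
Geostrophic balance rearranged: |∂P/∂n| = f ρ V_g
|∂P/∂n| = 7.94×10⁻⁵ × 0.888 × 55.0 = 3.88×10⁻³ Pa/m

3.88×10⁻³ Pa/m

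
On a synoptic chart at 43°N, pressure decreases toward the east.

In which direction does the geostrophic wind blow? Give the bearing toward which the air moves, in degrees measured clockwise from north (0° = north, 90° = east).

The pressure-gradient force points toward the east (bearing 090°).
Geostrophic balance: in the Northern Hemisphere the Coriolis force deflects motion to the right, so the geostrophic wind blows 90° to the right of the pressure-gradient force (low pressure on the left).
Rotating 090° by 90° clockwise gives 180° — the wind blows toward the south.

180°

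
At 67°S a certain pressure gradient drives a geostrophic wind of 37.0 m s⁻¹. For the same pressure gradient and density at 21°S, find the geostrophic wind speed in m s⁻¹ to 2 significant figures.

95 m s⁻¹

With the same pressure gradient and density, V_g ∝ 1/f ∝ 1/sin φ.
V₂ = V₁ · sin φ₁ / sin φ₂ = 37.0 × sin 67° / sin 21°
V₂ = 37.0 × 0.9205/0.3584 = 95 m s⁻¹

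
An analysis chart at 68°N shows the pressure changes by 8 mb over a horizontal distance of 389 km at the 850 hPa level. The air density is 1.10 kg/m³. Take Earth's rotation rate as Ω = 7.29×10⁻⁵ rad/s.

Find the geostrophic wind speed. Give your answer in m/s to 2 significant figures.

Coriolis parameter at 68°N:
f = 2Ω sin φ = 2 × 7.29×10⁻⁵ × sin 68° = 1.35×10⁻⁴ s⁻¹
Pressure gradient: |∂P/∂n| = 800 Pa / 389000 m = 2.06×10⁻³ Pa/m
Geostrophic balance (pressure-gradient force = Coriolis force):
V_g = (1/(fρ)) |∂P/∂n| = 2.06×10⁻³ / (1.35×10⁻⁴ × 1.10) = 13.8 m/s

14 m/s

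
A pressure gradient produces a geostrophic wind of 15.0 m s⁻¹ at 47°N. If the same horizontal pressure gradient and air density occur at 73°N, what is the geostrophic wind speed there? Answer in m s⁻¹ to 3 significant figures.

With the same pressure gradient and density, V_g ∝ 1/f ∝ 1/sin φ.
V₂ = V₁ · sin φ₁ / sin φ₂ = 15.0 × sin 47° / sin 73°
V₂ = 15.0 × 0.7314/0.9563 = 11.5 m s⁻¹

11.5 m s⁻¹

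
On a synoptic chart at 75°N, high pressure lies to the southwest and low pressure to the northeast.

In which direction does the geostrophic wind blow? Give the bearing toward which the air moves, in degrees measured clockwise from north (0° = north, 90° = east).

135°

The pressure-gradient force points toward the northeast (bearing 045°).
Geostrophic balance: in the Northern Hemisphere the Coriolis force deflects motion to the right, so the geostrophic wind blows 90° to the right of the pressure-gradient force (low pressure on the left).
Rotating 045° by 90° clockwise gives 135° — the wind blows toward the southeast.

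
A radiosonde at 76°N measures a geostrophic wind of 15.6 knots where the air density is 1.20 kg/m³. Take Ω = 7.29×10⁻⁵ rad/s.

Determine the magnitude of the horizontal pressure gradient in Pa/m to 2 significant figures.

Coriolis parameter at 76°N:
f = 2Ω sin φ = 2 × 7.29×10⁻⁵ × sin 76° = 1.41×10⁻⁴ s⁻¹
Wind speed in SI: 15.6 knots = 8.03 m/s
Geostrophic balance rearranged: |∂P/∂n| = f ρ V_g
|∂P/∂n| = 1.41×10⁻⁴ × 1.20 × 8.03 = 1.36×10⁻³ Pa/m

1.4×10⁻³ Pa/m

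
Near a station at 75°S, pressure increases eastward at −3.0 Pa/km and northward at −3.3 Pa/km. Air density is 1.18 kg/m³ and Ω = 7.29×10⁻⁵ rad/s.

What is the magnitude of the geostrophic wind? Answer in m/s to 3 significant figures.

26.8 m/s

Coriolis parameter at 75°S:
f = 2Ω sin φ = 2 × 7.29×10⁻⁵ × sin 75° = 1.41×10⁻⁴ s⁻¹
In the Southern Hemisphere f is negative: f = −1.41×10⁻⁴ s⁻¹.
Component geostrophic relations (x east, y north):
u_g = −(1/(fρ)) ∂P/∂y,  v_g = (1/(fρ)) ∂P/∂x
u_g = −(−3.3×10⁻³)/(−1.41×10⁻⁴ × 1.18) = −19.9 m/s;  v_g = (−3.0×10⁻³)/(−1.41×10⁻⁴ × 1.18) = 18.1 m/s
|V_g| = √(u_g² + v_g²) = 26.8 m/s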